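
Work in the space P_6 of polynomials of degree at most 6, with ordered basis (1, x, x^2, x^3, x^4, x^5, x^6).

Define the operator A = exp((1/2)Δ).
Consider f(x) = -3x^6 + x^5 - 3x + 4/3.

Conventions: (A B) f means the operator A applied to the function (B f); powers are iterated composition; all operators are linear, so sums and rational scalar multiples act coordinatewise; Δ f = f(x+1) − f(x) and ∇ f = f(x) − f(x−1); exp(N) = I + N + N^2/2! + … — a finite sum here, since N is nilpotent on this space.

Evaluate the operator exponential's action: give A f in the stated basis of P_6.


the result is g(x) = -3x^6 - 8x^5 - (125/4)x^4 - 75x^3 - (1985/16)x^2 - (529/4)x - 12341/192

order-1 term: -9x^5 - 20x^4 - 25x^3 - (35/2)x^2 - (13/2)x - 5/2
order-2 term: -(45/4)x^4 - (85/2)x^3 - (285/4)x^2 - (235/4)x - 39/2
order-3 term: -(15/2)x^3 - (65/2)x^2 - (105/2)x - 245/8
order-4 term: -(45/16)x^2 - (175/16)x - 185/16
order-5 term: -(9/16)x - 11/8
order-6 term: -3/64
the series for exp((1/2)Δ) f terminates at order 6
exp((1/2)Δ) f = -3x^6 - 8x^5 - (125/4)x^4 - 75x^3 - (1985/16)x^2 - (529/4)x - 12341/192


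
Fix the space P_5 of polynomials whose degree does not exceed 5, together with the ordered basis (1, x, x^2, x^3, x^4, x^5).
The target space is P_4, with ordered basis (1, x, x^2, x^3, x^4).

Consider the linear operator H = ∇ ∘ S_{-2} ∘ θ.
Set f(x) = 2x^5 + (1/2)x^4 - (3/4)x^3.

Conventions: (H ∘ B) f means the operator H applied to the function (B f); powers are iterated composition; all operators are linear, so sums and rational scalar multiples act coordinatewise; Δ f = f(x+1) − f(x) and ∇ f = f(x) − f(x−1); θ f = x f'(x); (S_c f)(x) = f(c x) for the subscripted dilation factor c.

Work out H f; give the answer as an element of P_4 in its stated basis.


the image equals g(x) = -1600x^4 + 3328x^3 - 3338x^2 + 1674x - 334

θ f = 10x^5 + 2x^4 - (9/4)x^3
S_{-2} θ f = -320x^5 + 32x^4 + 18x^3
∇ (S_{-2} ∘ θ) f = -1600x^4 + 3328x^3 - 3338x^2 + 1674x - 334


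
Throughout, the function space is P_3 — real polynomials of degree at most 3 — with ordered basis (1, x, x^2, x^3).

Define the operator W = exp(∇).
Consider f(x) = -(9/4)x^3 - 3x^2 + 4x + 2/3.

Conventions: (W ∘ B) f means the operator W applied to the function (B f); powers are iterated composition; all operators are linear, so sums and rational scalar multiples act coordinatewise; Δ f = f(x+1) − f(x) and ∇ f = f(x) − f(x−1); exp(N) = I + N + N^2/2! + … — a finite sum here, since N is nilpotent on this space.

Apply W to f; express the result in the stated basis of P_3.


order-1 term: -(27/4)x^2 + (3/4)x + 19/4
order-2 term: -(27/4)x + 15/4
order-3 term: -9/4
the series for exp(∇) f terminates at order 3
exp(∇) f = -(9/4)x^3 - (39/4)x^2 - 2x + 83/12

g(x) = -(9/4)x^3 - (39/4)x^2 - 2x + 83/12


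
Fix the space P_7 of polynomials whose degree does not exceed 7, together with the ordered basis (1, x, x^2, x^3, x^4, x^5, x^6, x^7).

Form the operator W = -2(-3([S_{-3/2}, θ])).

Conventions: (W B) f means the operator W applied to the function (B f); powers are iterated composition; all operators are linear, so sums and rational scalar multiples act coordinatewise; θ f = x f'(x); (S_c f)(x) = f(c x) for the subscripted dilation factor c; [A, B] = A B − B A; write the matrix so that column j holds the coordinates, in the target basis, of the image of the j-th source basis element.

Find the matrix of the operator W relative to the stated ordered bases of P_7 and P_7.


image of 1: 0
image of x: 0
image of x^2: 0
image of x^3: 0
image of x^4: 0
image of x^5: 0
image of x^6: 0
image of x^7: 0
each image's coordinates form column j of the matrix

the matrix is [[0, 0, 0, 0, 0, 0, 0, 0]; [0, 0, 0, 0, 0, 0, 0, 0]; [0, 0, 0, 0, 0, 0, 0, 0]; [0, 0, 0, 0, 0, 0, 0, 0]; [0, 0, 0, 0, 0, 0, 0, 0]; [0, 0, 0, 0, 0, 0, 0, 0]; [0, 0, 0, 0, 0, 0, 0, 0]; [0, 0, 0, 0, 0, 0, 0, 0]] (rows listed top to bottom)


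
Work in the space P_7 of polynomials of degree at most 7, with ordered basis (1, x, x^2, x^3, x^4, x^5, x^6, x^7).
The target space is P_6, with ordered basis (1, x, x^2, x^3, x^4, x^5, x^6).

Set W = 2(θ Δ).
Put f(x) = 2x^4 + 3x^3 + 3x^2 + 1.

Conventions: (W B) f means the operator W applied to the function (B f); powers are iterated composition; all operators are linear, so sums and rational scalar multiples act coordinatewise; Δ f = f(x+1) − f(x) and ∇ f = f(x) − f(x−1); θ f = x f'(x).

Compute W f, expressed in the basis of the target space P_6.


the result is g(x) = 48x^3 + 84x^2 + 46x

Δ f = 8x^3 + 21x^2 + 23x + 8
θ Δ f = 24x^3 + 42x^2 + 23x
(2(θ Δ)) f = 48x^3 + 84x^2 + 46x


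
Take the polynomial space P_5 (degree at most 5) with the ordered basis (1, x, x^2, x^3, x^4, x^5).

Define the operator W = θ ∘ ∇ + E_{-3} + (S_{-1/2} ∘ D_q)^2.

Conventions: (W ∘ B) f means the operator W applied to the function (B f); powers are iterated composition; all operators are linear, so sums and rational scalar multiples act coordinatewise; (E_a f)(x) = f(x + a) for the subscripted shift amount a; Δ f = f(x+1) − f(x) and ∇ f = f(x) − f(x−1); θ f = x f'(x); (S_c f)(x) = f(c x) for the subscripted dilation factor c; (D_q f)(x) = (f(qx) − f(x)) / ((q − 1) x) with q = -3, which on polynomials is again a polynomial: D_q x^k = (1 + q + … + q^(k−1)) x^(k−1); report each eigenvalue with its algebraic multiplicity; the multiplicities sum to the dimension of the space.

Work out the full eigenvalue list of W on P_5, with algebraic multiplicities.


image of 1: 1
image of x: x - 3
image of x^2: x^2 - 4x + 10
image of x^3: x^3 - 3x^2 + (103/4)x - 27
image of x^4: x^4 + (371/8)x^2 - 104x + 81
image of x^5: x^5 + 5x^4 + (2225/32)x^3 - 250x^2 + 400x - 243
the matrix is upper triangular; its diagonal is (1, 1, 1, 1, 1, 1)
for a triangular matrix the eigenvalues are the diagonal entries, with algebraic multiplicity their repetition count

λ = 1 (multiplicity 6)


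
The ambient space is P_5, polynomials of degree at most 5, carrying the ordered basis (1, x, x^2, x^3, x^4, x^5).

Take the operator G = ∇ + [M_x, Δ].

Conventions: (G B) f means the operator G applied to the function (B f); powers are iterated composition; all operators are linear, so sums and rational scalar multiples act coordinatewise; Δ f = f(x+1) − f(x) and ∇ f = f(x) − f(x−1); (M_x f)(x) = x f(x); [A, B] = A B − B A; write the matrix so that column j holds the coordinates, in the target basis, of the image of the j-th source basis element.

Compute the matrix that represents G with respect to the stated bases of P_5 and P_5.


the matrix is [[-1, 0, -2, 0, -2, 0]; [0, -1, 0, -6, 0, -10]; [0, 0, -1, 0, -12, 0]; [0, 0, 0, -1, 0, -20]; [0, 0, 0, 0, -1, 0]; [0, 0, 0, 0, 0, -1]] (rows listed top to bottom)

image of 1: -1
image of x: -x
image of x^2: -x^2 - 2
image of x^3: -x^3 - 6x
image of x^4: -x^4 - 12x^2 - 2
image of x^5: -x^5 - 20x^3 - 10x
each image's coordinates form column j of the matrix


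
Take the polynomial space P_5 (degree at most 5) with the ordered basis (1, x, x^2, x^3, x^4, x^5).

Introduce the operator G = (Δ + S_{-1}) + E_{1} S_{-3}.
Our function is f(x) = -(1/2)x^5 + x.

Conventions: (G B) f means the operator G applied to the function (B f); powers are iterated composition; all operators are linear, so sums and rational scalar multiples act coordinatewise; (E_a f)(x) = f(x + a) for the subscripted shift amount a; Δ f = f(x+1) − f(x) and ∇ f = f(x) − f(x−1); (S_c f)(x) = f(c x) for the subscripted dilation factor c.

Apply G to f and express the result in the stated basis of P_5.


g(x) = 122x^5 + 605x^4 + 1210x^3 + 1210x^2 + 601x + 119

Δ f = -(5/2)x^4 - 5x^3 - 5x^2 - (5/2)x + 1/2
S_{-1} f = (1/2)x^5 - x
(Δ + S_{-1}) f = (1/2)x^5 - (5/2)x^4 - 5x^3 - 5x^2 - (7/2)x + 1/2
S_{-3} f = (243/2)x^5 - 3x
E_{1} S_{-3} f = (243/2)x^5 + (1215/2)x^4 + 1215x^3 + 1215x^2 + (1209/2)x + 237/2
((Δ + S_{-1}) + E_{1} S_{-3}) f = 122x^5 + 605x^4 + 1210x^3 + 1210x^2 + 601x + 119


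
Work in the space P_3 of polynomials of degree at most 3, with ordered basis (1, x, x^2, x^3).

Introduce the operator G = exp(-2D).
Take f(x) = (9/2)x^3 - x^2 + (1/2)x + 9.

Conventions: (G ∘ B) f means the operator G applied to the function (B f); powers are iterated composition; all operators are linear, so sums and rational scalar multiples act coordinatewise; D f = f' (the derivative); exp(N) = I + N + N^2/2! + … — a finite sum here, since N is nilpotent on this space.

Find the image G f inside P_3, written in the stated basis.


the image equals g(x) = (9/2)x^3 - 28x^2 + (117/2)x - 32

order-1 term: -27x^2 + 4x - 1
order-2 term: 54x - 4
order-3 term: -36
the series for exp(-2D) f terminates at order 3
exp(-2D) f = (9/2)x^3 - 28x^2 + (117/2)x - 32


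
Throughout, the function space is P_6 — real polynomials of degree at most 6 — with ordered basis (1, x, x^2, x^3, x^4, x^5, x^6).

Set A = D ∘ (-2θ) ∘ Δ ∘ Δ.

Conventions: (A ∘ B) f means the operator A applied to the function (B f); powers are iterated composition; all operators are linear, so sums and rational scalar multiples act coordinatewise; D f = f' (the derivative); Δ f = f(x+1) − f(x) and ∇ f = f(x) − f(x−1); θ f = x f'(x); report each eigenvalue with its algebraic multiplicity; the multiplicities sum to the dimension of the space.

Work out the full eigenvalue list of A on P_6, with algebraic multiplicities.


λ = 0 (multiplicity 7)

image of 1: 0
image of x: 0
image of x^2: 0
image of x^3: -12
image of x^4: -96x - 48
image of x^5: -360x^2 - 480x - 140
image of x^6: -960x^3 - 2160x^2 - 1680x - 360
the matrix is upper triangular; its diagonal is (0, 0, 0, 0, 0, 0, 0)
for a triangular matrix the eigenvalues are the diagonal entries, with algebraic multiplicity their repetition count


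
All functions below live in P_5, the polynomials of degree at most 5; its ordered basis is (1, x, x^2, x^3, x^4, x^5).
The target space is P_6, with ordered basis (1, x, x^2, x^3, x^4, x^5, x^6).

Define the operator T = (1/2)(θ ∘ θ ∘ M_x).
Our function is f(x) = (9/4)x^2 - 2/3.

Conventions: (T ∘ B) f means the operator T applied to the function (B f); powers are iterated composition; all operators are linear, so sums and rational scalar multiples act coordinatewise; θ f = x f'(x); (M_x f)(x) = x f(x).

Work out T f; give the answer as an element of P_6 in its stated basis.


g(x) = (81/8)x^3 - (1/3)x

M_x f = (9/4)x^3 - (2/3)x
θ M_x f = (27/4)x^3 - (2/3)x
θ θ M_x f = (81/4)x^3 - (2/3)x
((1/2)(θ ∘ θ ∘ M_x)) f = (81/8)x^3 - (1/3)x


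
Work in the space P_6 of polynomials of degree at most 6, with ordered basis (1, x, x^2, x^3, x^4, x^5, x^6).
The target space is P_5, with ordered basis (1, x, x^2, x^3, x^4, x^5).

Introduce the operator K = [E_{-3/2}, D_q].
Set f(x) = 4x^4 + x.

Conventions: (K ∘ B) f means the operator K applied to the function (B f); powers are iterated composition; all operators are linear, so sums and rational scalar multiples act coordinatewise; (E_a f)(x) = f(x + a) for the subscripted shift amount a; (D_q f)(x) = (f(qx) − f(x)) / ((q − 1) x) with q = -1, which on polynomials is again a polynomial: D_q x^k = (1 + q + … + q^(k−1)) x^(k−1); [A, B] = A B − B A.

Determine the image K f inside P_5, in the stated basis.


D_q f = 1
E_{-3/2} D_q f = 1
E_{-3/2} f = 4x^4 - 24x^3 + 54x^2 - 53x + 75/4
D_q E_{-3/2} f = -24x^2 - 53
[E_{-3/2}, D_q] f = 24x^2 + 54

the image equals g(x) = 24x^2 + 54


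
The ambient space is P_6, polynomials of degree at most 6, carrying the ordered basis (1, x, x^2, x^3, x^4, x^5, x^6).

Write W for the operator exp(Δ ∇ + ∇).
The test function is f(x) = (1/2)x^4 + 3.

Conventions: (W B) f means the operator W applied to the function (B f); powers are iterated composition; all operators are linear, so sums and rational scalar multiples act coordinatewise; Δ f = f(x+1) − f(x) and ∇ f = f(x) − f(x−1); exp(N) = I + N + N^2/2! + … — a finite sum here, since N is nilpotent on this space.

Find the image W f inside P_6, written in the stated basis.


the result is g(x) = (1/2)x^4 + 2x^3 + 6x^2 + 10x + 21/2

order-1 term: 2x^3 + 3x^2 + 2x + 1/2
order-2 term: 3x^2 + 6x + 7/2
order-3 term: 2x + 3
order-4 term: 1/2
the series for exp(Δ ∇ + ∇) f terminates at order 4
exp(Δ ∇ + ∇) f = (1/2)x^4 + 2x^3 + 6x^2 + 10x + 21/2


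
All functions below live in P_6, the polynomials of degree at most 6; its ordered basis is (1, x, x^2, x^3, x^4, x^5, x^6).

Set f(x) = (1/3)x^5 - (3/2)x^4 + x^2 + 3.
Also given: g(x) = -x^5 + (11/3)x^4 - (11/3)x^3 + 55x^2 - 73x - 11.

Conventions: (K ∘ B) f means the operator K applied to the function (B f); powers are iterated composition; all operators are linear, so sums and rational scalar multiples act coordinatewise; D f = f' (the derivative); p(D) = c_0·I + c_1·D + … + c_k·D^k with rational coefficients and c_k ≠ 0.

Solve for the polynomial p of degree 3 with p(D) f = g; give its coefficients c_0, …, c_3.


D^0 f = (1/3)x^5 - (3/2)x^4 + x^2 + 3
D^1 f = (5/3)x^4 - 6x^3 + 2x
D^2 f = (20/3)x^3 - 18x^2 + 2
D^3 f = 20x^2 - 36x
matching coefficients of g against c_0 f + c_1 Df + … from the top degree down determines the c_i
solution: c_0 = -3, c_1 = -1/2, c_2 = -1, c_3 = 2

p(D) = -3·I − (1/2)·D − D^2 + 2·D^3, i.e. c_0 = -3, c_1 = -1/2, c_2 = -1, c_3 = 2


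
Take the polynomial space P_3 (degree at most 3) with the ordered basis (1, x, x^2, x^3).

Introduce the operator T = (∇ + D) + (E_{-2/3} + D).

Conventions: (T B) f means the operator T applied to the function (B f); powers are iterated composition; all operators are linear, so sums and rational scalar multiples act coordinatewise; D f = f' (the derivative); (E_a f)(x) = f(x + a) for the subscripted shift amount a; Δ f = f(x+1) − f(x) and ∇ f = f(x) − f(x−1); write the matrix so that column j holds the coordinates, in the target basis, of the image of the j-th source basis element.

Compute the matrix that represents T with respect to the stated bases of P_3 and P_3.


image of 1: 1
image of x: x + 7/3
image of x^2: x^2 + (14/3)x - 5/9
image of x^3: x^3 + 7x^2 - (5/3)x + 19/27
each image's coordinates form column j of the matrix

the matrix is [[1, 7/3, -5/9, 19/27]; [0, 1, 14/3, -5/3]; [0, 0, 1, 7]; [0, 0, 0, 1]] (rows listed top to bottom)


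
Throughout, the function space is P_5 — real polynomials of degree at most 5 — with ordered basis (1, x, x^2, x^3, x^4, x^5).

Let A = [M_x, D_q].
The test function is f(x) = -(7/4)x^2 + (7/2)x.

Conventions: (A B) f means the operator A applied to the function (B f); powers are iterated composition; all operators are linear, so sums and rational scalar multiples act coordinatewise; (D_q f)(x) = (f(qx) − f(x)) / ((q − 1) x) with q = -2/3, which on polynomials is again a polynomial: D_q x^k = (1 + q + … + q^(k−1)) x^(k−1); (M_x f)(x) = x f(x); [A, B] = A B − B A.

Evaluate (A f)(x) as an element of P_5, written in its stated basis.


g(x) = (7/9)x^2 + (7/3)x

D_q f = -(7/12)x + 7/2
M_x D_q f = -(7/12)x^2 + (7/2)x
M_x f = -(7/4)x^3 + (7/2)x^2
D_q M_x f = -(49/36)x^2 + (7/6)x
[M_x, D_q] f = (7/9)x^2 + (7/3)x


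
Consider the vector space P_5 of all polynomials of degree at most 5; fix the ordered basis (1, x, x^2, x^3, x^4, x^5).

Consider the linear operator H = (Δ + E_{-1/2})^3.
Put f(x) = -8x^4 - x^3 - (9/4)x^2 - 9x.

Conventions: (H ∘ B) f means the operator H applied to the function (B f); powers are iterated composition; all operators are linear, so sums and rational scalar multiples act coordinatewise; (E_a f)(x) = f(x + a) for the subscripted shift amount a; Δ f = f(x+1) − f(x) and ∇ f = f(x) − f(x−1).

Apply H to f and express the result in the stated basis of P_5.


Δ f = -32x^3 - 51x^2 - (79/2)x - 81/4
E_{-1/2} f = -8x^4 + 15x^3 - (51/4)x^2 - (7/2)x + 57/16
(Δ + E_{-1/2}) f = -8x^4 - 17x^3 - (255/4)x^2 - 43x - 267/16
Δ (Δ + E_{-1/2}) f = -32x^3 - 99x^2 - (421/2)x - 527/4
E_{-1/2} (Δ + E_{-1/2}) f = -8x^4 - x^3 - (201/4)x^2 + 12x - 19/2
(Δ + E_{-1/2}) (Δ + E_{-1/2}) f = -8x^4 - 33x^3 - (597/4)x^2 - (397/2)x - 565/4
Δ (Δ + E_{-1/2}) (Δ + E_{-1/2}) f = -32x^3 - 147x^2 - (859/2)x - 1555/4
E_{-1/2} (Δ + E_{-1/2}) (Δ + E_{-1/2}) f = -8x^4 - 17x^3 - (447/4)x^2 - 70x - 1211/16
(Δ + E_{-1/2}) (Δ + E_{-1/2}) (Δ + E_{-1/2}) f = -8x^4 - 49x^3 - (1035/4)x^2 - (999/2)x - 7431/16

the image equals g(x) = -8x^4 - 49x^3 - (1035/4)x^2 - (999/2)x - 7431/16


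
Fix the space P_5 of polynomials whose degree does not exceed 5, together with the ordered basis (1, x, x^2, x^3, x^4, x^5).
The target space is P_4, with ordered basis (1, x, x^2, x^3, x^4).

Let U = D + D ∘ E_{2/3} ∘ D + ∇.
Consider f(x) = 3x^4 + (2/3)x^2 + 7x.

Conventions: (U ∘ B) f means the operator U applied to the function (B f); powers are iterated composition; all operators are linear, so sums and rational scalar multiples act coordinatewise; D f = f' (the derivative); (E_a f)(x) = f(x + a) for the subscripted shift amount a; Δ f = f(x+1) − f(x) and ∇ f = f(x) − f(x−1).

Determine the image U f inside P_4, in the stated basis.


the result is g(x) = 24x^3 + 18x^2 + (188/3)x + 83/3

D f = 12x^3 + (4/3)x + 7
D f = 12x^3 + (4/3)x + 7
E_{2/3} D f = 12x^3 + 24x^2 + (52/3)x + 103/9
D E_{2/3} D f = 36x^2 + 48x + 52/3
∇ f = 12x^3 - 18x^2 + (40/3)x + 10/3
(D + D ∘ E_{2/3} ∘ D + ∇) f = 24x^3 + 18x^2 + (188/3)x + 83/3


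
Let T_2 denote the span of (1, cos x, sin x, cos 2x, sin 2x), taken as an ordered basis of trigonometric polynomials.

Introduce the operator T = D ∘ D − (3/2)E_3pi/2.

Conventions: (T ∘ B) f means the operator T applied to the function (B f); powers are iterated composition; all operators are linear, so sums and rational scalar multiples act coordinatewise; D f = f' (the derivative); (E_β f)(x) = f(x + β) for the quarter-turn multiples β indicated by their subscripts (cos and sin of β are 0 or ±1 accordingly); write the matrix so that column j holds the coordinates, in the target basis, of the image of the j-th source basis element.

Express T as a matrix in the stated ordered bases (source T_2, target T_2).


image of 1: -3/2
image of cos x: -cos x - (3/2)sin x
image of sin x: (3/2)cos x - sin x
image of cos 2x: -(5/2)cos 2x
image of sin 2x: -(5/2)sin 2x
each image's coordinates form column j of the matrix

the matrix is [[-3/2, 0, 0, 0, 0]; [0, -1, 3/2, 0, 0]; [0, -3/2, -1, 0, 0]; [0, 0, 0, -5/2, 0]; [0, 0, 0, 0, -5/2]] (rows listed top to bottom)


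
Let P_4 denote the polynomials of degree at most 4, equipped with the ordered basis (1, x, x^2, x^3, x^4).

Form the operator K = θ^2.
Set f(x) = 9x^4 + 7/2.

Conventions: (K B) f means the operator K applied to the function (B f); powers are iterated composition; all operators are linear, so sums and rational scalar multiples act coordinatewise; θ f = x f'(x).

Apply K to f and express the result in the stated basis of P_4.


the result is g(x) = 144x^4

θ f = 36x^4
θ θ f = 144x^4


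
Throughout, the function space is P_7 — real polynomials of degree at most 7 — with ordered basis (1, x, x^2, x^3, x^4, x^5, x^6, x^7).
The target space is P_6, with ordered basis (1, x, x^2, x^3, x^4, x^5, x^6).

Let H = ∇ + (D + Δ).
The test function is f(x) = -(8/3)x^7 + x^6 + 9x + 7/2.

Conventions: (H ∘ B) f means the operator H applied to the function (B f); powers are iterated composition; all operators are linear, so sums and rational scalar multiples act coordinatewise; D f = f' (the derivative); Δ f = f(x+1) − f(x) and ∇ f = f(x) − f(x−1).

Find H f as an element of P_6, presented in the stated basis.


the image equals g(x) = -56x^6 + 18x^5 - (560/3)x^4 + 40x^3 - 112x^2 + 12x + 65/3

∇ f = -(56/3)x^6 + 62x^5 - (325/3)x^4 + (340/3)x^3 - 71x^2 + (74/3)x + 16/3
D f = -(56/3)x^6 + 6x^5 + 9
Δ f = -(56/3)x^6 - 50x^5 - (235/3)x^4 - (220/3)x^3 - 41x^2 - (38/3)x + 22/3
(D + Δ) f = -(112/3)x^6 - 44x^5 - (235/3)x^4 - (220/3)x^3 - 41x^2 - (38/3)x + 49/3
(∇ + (D + Δ)) f = -56x^6 + 18x^5 - (560/3)x^4 + 40x^3 - 112x^2 + 12x + 65/3


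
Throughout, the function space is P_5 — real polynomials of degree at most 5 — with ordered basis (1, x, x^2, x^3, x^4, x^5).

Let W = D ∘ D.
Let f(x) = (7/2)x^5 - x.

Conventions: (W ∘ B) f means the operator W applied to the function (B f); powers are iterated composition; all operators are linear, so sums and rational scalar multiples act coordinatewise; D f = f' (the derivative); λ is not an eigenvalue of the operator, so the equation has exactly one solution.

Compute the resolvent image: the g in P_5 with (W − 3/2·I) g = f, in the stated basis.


write g with unknown coordinates in the stated basis and equate coefficients in (W − 3/2·I) g = f
solving from the highest basis element down gives g = -(7/3)x^5 - (280/9)x^3 - (1114/9)x
check: W g = -(140/3)x^3 - (560/3)x
so W g − 3/2·g = (7/2)x^5 - x = f ✓

the image equals g(x) = -(7/3)x^5 - (280/9)x^3 - (1114/9)x


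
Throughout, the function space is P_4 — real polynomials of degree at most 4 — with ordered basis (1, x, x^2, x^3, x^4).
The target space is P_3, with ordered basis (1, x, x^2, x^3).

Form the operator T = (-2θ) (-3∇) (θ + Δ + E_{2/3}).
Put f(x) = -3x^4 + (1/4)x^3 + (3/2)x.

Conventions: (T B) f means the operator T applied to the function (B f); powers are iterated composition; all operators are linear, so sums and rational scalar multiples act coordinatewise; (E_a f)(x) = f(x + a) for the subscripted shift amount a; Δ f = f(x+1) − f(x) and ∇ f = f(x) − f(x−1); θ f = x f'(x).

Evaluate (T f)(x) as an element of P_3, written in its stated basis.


the result is g(x) = -1080x^3 + 396x^2 - 315x

θ f = -12x^4 + (3/4)x^3 + (3/2)x
Δ f = -12x^3 - (69/4)x^2 - (45/4)x - 5/4
E_{2/3} f = -3x^4 - (31/4)x^3 - (15/2)x^2 - (31/18)x + 13/27
(θ + Δ + E_{2/3}) f = -15x^4 - 19x^3 - (99/4)x^2 - (413/36)x - 83/108
∇ (θ + Δ + E_{2/3}) f = -60x^3 + 33x^2 - (105/2)x + 167/18
(-3∇) (θ + Δ + E_{2/3}) f = 180x^3 - 99x^2 + (315/2)x - 167/6
θ (-3∇) (θ + Δ + E_{2/3}) f = 540x^3 - 198x^2 + (315/2)x
(-2θ) (-3∇) (θ + Δ + E_{2/3}) f = -1080x^3 + 396x^2 - 315x


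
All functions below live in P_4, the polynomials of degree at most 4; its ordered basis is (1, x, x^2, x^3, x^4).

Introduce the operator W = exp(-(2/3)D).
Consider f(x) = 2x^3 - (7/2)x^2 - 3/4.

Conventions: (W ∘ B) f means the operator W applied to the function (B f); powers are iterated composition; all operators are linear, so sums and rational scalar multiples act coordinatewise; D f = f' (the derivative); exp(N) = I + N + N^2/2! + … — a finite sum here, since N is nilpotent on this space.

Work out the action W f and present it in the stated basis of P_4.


the result is g(x) = 2x^3 - (15/2)x^2 + (22/3)x - 313/108

order-1 term: -4x^2 + (14/3)x
order-2 term: (8/3)x - 14/9
order-3 term: -16/27
the series for exp(-(2/3)D) f terminates at order 3
exp(-(2/3)D) f = 2x^3 - (15/2)x^2 + (22/3)x - 313/108


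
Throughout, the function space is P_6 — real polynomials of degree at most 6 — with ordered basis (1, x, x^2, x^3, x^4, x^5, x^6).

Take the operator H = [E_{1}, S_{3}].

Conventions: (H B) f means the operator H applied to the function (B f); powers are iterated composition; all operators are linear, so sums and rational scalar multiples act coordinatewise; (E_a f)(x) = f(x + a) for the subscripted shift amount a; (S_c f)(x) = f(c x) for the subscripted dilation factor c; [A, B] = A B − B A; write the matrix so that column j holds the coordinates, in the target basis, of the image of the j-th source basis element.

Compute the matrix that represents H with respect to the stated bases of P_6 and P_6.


image of 1: 0
image of x: 2
image of x^2: 12x + 8
image of x^3: 54x^2 + 72x + 26
image of x^4: 216x^3 + 432x^2 + 312x + 80
image of x^5: 810x^4 + 2160x^3 + 2340x^2 + 1200x + 242
image of x^6: 2916x^5 + 9720x^4 + 14040x^3 + 10800x^2 + 4356x + 728
each image's coordinates form column j of the matrix

the matrix is [[0, 2, 8, 26, 80, 242, 728]; [0, 0, 12, 72, 312, 1200, 4356]; [0, 0, 0, 54, 432, 2340, 10800]; [0, 0, 0, 0, 216, 2160, 14040]; [0, 0, 0, 0, 0, 810, 9720]; [0, 0, 0, 0, 0, 0, 2916]; [0, 0, 0, 0, 0, 0, 0]] (rows listed top to bottom)


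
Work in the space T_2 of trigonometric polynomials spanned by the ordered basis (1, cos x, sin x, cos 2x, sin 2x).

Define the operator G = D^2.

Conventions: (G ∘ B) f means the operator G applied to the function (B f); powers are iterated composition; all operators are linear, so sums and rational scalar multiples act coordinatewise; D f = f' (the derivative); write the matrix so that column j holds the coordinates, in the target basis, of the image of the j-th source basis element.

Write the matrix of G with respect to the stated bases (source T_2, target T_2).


the matrix is [[0, 0, 0, 0, 0]; [0, -1, 0, 0, 0]; [0, 0, -1, 0, 0]; [0, 0, 0, -4, 0]; [0, 0, 0, 0, -4]] (rows listed top to bottom)

image of 1: 0
image of cos x: -cos x
image of sin x: -sin x
image of cos 2x: -4cos 2x
image of sin 2x: -4sin 2x
each image's coordinates form column j of the matrix


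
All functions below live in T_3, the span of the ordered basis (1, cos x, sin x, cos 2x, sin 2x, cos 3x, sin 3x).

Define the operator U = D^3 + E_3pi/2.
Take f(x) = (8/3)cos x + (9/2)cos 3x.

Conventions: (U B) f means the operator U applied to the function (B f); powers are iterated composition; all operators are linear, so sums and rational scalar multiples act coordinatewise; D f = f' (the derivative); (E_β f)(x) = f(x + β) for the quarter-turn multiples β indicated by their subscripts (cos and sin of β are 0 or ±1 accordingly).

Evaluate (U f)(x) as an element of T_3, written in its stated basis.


the image equals g(x) = (16/3)sin x + 117sin 3x

D f = -(8/3)sin x - (27/2)sin 3x
D D f = -(8/3)cos x - (81/2)cos 3x
D D D f = (8/3)sin x + (243/2)sin 3x
E_3pi/2 f = (8/3)sin x - (9/2)sin 3x
(D^3 + E_3pi/2) f = (16/3)sin x + 117sin 3x


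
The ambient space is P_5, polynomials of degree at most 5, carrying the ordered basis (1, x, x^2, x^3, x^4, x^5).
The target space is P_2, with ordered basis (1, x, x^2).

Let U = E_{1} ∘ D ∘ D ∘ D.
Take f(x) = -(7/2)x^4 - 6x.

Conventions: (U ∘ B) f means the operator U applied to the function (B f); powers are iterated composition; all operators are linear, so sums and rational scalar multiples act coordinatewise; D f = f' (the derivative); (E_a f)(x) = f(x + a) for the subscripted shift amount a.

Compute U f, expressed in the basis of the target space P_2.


the image equals g(x) = -84x - 84

D f = -14x^3 - 6
D D f = -42x^2
D D D f = -84x
E_{1} (D ∘ D ∘ D) f = -84x - 84


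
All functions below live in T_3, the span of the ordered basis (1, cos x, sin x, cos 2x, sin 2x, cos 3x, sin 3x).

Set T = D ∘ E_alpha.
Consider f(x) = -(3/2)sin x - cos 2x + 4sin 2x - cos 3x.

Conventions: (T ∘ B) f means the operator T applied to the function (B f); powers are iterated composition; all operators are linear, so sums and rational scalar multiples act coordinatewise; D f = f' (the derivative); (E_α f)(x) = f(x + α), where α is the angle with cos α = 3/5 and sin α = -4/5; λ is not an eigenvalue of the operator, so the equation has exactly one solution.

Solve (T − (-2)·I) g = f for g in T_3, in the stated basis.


write g with unknown coordinates in the stated basis and equate coefficients in (T − (-2)·I) g = f
solving from the highest basis element down gives g = (9/82)cos x - (21/41)sin x - (3/28)cos 2x + (29/28)sin 2x - (382/2153)cos 3x + (351/2153)sin 3x
check: T g = -(9/41)cos x - (39/82)sin x - (11/14)cos 2x + (27/14)sin 2x - (1389/2153)cos 3x - (702/2153)sin 3x
so T g − (-2)·g = -(3/2)sin x - cos 2x + 4sin 2x - cos 3x = f ✓

the image equals g(x) = (9/82)cos x - (21/41)sin x - (3/28)cos 2x + (29/28)sin 2x - (382/2153)cos 3x + (351/2153)sin 3x


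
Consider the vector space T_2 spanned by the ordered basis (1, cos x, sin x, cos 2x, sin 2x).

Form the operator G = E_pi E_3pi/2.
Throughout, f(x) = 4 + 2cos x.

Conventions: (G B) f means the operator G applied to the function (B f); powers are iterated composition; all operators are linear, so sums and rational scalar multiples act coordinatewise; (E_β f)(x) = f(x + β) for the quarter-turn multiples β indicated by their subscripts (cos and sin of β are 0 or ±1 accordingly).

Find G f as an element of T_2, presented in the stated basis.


the result is g(x) = 4 - 2sin x

E_3pi/2 f = 4 + 2sin x
E_pi E_3pi/2 f = 4 - 2sin x


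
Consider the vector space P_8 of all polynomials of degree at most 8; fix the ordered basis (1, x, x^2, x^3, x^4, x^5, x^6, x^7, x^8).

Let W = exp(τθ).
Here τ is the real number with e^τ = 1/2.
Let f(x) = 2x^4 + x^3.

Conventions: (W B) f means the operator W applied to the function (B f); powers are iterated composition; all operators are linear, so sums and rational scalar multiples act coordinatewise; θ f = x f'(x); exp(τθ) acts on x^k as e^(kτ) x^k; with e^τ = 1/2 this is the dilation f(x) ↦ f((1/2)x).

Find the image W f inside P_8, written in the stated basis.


exp(τθ) x^k = e^(kτ) x^k; with e^τ = 1/2 this sends x^k to (1/2)^k x^k
x^3 ↦ 1/8 x^3
x^4 ↦ 1/16 x^4
applying this coordinatewise to f: exp(τθ) f = (1/8)x^4 + (1/8)x^3

the image equals g(x) = (1/8)x^4 + (1/8)x^3


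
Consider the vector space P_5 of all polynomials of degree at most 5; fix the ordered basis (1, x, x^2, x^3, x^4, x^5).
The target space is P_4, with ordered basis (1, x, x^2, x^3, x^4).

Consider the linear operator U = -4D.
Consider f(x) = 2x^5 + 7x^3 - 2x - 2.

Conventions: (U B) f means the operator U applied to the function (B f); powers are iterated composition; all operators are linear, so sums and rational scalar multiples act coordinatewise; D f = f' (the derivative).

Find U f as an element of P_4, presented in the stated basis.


D f = 10x^4 + 21x^2 - 2
(-4D) f = -40x^4 - 84x^2 + 8

the image equals g(x) = -40x^4 - 84x^2 + 8


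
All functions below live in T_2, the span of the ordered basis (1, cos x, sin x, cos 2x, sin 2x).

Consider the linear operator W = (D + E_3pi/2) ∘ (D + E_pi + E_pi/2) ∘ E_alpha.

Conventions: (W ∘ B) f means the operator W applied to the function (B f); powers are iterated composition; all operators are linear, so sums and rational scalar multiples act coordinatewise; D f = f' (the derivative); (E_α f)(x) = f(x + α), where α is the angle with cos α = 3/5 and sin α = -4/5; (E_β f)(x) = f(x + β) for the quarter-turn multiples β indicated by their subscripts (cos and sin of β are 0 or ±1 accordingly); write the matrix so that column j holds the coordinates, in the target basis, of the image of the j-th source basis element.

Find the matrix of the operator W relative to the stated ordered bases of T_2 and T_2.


image of 1: 2
image of cos x: 0
image of sin x: 0
image of cos 2x: -(4/5)cos 2x - (22/5)sin 2x
image of sin 2x: (22/5)cos 2x - (4/5)sin 2x
each image's coordinates form column j of the matrix

the matrix is [[2, 0, 0, 0, 0]; [0, 0, 0, 0, 0]; [0, 0, 0, 0, 0]; [0, 0, 0, -4/5, 22/5]; [0, 0, 0, -22/5, -4/5]] (rows listed top to bottom)


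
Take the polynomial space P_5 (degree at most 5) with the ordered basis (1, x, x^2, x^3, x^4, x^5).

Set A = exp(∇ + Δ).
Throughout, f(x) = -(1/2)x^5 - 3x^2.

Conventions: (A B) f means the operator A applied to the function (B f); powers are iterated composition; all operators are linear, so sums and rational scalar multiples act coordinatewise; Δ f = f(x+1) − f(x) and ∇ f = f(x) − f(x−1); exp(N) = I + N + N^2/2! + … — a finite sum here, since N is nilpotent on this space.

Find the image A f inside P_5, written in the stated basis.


order-1 term: -5x^4 - 10x^2 - 12x - 1
order-2 term: -20x^3 - 40x - 12
order-3 term: -40x^2 - 40
order-4 term: -40x
order-5 term: -16
the series for exp(∇ + Δ) f terminates at order 5
exp(∇ + Δ) f = -(1/2)x^5 - 5x^4 - 20x^3 - 53x^2 - 92x - 69

the result is g(x) = -(1/2)x^5 - 5x^4 - 20x^3 - 53x^2 - 92x - 69


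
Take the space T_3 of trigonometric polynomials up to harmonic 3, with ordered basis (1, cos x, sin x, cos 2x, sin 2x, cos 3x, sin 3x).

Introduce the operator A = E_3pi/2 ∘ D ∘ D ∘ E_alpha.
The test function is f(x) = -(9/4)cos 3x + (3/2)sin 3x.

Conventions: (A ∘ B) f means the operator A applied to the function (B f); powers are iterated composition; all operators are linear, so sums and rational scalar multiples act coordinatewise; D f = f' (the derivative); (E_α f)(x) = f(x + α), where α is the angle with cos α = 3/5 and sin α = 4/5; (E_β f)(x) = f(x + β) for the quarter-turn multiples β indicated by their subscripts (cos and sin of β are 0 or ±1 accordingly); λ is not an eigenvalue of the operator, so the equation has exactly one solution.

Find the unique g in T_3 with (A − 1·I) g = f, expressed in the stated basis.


write g with unknown coordinates in the stated basis and equate coefficients in (A − 1·I) g = f
solving from the highest basis element down gives g = -(8757/37832)cos 3x - (7851/37832)sin 3x
check: A g = -(93879/37832)cos 3x + (48897/37832)sin 3x
so A g − 1·g = -(9/4)cos 3x + (3/2)sin 3x = f ✓

g(x) = -(8757/37832)cos 3x - (7851/37832)sin 3x


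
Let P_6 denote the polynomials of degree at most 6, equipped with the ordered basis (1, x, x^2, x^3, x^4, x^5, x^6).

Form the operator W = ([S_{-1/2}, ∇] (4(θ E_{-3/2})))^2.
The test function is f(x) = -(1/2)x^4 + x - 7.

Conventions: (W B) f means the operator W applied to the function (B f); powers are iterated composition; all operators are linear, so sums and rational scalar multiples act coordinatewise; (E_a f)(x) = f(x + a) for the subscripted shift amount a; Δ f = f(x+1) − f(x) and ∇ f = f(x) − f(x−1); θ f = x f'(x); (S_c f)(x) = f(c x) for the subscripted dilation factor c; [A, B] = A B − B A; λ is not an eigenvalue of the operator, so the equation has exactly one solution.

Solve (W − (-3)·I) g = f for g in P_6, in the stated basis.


write g with unknown coordinates in the stated basis and equate coefficients in (W − (-3)·I) g = f
solving from the highest basis element down gives g = -(1/6)x^4 - 9x^2 + (64/3)x - 700/3
check: W g = 27x^2 - 63x + 693
so W g − (-3)·g = -(1/2)x^4 + x - 7 = f ✓

g(x) = -(1/6)x^4 - 9x^2 + (64/3)x - 700/3


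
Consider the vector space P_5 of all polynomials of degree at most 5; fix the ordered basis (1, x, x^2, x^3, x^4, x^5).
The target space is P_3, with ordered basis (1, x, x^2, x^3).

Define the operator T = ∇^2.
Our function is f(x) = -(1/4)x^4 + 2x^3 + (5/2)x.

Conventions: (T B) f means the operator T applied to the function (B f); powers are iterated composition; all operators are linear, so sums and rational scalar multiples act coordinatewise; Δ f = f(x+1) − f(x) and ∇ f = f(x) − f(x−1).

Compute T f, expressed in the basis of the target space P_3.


∇ f = -x^3 + (15/2)x^2 - 7x + 19/4
∇ ∇ f = -3x^2 + 18x - 31/2

g(x) = -3x^2 + 18x - 31/2


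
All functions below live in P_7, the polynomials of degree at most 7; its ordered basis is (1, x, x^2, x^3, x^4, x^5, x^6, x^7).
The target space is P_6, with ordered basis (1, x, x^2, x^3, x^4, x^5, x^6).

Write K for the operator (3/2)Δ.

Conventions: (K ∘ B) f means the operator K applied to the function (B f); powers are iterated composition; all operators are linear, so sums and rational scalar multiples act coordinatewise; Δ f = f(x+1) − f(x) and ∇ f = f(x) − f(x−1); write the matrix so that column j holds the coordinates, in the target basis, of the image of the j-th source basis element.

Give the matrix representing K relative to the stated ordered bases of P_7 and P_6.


the matrix is [[0, 3/2, 3/2, 3/2, 3/2, 3/2, 3/2, 3/2]; [0, 0, 3, 9/2, 6, 15/2, 9, 21/2]; [0, 0, 0, 9/2, 9, 15, 45/2, 63/2]; [0, 0, 0, 0, 6, 15, 30, 105/2]; [0, 0, 0, 0, 0, 15/2, 45/2, 105/2]; [0, 0, 0, 0, 0, 0, 9, 63/2]; [0, 0, 0, 0, 0, 0, 0, 21/2]] (rows listed top to bottom)

image of 1: 0
image of x: 3/2
image of x^2: 3x + 3/2
image of x^3: (9/2)x^2 + (9/2)x + 3/2
image of x^4: 6x^3 + 9x^2 + 6x + 3/2
image of x^5: (15/2)x^4 + 15x^3 + 15x^2 + (15/2)x + 3/2
image of x^6: 9x^5 + (45/2)x^4 + 30x^3 + (45/2)x^2 + 9x + 3/2
image of x^7: (21/2)x^6 + (63/2)x^5 + (105/2)x^4 + (105/2)x^3 + (63/2)x^2 + (21/2)x + 3/2
each image's coordinates form column j of the matrix


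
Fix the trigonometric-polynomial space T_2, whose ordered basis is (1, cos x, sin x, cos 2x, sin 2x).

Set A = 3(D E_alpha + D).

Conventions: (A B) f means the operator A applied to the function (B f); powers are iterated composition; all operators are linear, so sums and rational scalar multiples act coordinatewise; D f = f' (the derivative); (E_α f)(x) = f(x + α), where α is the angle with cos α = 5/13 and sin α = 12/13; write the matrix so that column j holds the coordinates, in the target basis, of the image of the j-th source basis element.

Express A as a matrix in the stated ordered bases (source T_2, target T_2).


the matrix is [[0, 0, 0, 0, 0]; [0, -36/13, 54/13, 0, 0]; [0, -54/13, -36/13, 0, 0]; [0, 0, 0, -720/169, 300/169]; [0, 0, 0, -300/169, -720/169]] (rows listed top to bottom)

image of 1: 0
image of cos x: -(36/13)cos x - (54/13)sin x
image of sin x: (54/13)cos x - (36/13)sin x
image of cos 2x: -(720/169)cos 2x - (300/169)sin 2x
image of sin 2x: (300/169)cos 2x - (720/169)sin 2x
each image's coordinates form column j of the matrix


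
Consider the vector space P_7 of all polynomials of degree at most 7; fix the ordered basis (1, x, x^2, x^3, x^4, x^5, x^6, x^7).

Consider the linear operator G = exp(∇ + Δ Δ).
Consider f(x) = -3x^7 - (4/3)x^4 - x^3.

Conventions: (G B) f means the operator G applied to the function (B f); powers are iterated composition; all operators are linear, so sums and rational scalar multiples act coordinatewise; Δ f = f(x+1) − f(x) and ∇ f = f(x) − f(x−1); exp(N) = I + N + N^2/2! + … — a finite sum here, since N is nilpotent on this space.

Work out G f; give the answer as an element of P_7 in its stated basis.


the result is g(x) = -3x^7 - 21x^6 - 126x^5 - (3469/3)x^4 - (16084/3)x^3 - 16525x^2 - (111263/3)x - 38998

order-1 term: -21x^6 - 63x^5 - 735x^4 - (4111/3)x^3 - 1964x^2 - (3964/3)x - 1216/3
order-2 term: -63x^5 - 315x^4 - 3255x^3 - 8513x^2 - 18310x - 38500/3
order-3 term: -105x^4 - 630x^3 - 5355x^2 - (39706/3)x - 18552
order-4 term: -105x^3 - 630x^2 - 3885x - 18274/3
order-5 term: -63x^2 - 315x - 1050
order-6 term: -21x - 63
order-7 term: -3
the series for exp(∇ + Δ Δ) f terminates at order 7
exp(∇ + Δ Δ) f = -3x^7 - 21x^6 - 126x^5 - (3469/3)x^4 - (16084/3)x^3 - 16525x^2 - (111263/3)x - 38998


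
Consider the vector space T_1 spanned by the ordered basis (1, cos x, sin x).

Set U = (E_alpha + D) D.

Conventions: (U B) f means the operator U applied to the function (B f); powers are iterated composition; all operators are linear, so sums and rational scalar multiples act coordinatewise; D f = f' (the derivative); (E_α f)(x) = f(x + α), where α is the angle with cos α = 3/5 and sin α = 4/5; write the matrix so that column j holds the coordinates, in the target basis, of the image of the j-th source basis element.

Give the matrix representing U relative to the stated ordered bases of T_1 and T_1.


the matrix is [[0, 0, 0]; [0, -9/5, 3/5]; [0, -3/5, -9/5]] (rows listed top to bottom)

image of 1: 0
image of cos x: -(9/5)cos x - (3/5)sin x
image of sin x: (3/5)cos x - (9/5)sin x
each image's coordinates form column j of the matrix


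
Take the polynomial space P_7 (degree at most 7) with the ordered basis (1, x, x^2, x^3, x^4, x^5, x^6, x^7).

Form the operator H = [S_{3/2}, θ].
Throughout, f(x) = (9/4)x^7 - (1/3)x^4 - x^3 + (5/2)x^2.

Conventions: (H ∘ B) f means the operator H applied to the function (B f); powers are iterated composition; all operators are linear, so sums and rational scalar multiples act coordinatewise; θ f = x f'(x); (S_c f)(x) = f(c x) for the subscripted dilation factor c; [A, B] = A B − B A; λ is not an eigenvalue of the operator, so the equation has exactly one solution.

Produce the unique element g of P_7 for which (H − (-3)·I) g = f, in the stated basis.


the result is g(x) = (3/4)x^7 - (1/9)x^4 - (1/3)x^3 + (5/6)x^2

write g with unknown coordinates in the stated basis and equate coefficients in (H − (-3)·I) g = f
solving from the highest basis element down gives g = (3/4)x^7 - (1/9)x^4 - (1/3)x^3 + (5/6)x^2
check: H g = 0
so H g − (-3)·g = (9/4)x^7 - (1/3)x^4 - x^3 + (5/2)x^2 = f ✓
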